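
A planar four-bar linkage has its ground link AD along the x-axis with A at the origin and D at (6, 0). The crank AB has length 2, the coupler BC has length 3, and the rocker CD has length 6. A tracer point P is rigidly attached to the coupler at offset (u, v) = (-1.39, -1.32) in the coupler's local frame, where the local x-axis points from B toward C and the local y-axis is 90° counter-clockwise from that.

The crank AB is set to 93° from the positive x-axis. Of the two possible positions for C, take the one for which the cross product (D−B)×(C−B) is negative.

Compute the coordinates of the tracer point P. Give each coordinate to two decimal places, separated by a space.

-1.51 3.30

A=(0,0), D=(6.00,0)
B = A + 2.00·(cos93°, sin93°) = (-0.1047, 1.9973)
|BD| = 6.4231
circle(B,3.00) ∩ circle(D,6.00): a=1.1098, h=2.7872
  candidates: C₊=(1.8167,4.3012) cross=17.902; C₋=(0.0834,-0.9968) cross=-17.902
  mode - wants cross < 0 → take C=(0.0834,-0.9968) (cross=-17.902)
ex = (C−B)/|BC| = (0.0627,-0.9980); ey = (0.9980,0.0627)
P = B + -1.39·ex + -1.32·ey = (-1.5092,3.3018)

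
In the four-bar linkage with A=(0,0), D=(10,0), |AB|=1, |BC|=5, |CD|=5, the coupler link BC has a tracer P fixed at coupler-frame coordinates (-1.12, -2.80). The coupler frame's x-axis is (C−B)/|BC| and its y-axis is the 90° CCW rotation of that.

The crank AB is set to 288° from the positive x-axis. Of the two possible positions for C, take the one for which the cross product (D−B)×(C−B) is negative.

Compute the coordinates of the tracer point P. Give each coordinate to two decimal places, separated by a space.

A=(0,0), D=(10.00,0)
B = A + 1.00·(cos288°, sin288°) = (0.3090, -0.9511)
|BD| = 9.7375
circle(B,5.00) ∩ circle(D,5.00): a=4.8688, h=1.1380
  candidates: C₊=(5.0434,0.6570) cross=11.081; C₋=(5.2657,-1.6081) cross=-11.081
  mode - wants cross < 0 → take C=(5.2657,-1.6081) (cross=-11.081)
ex = (C−B)/|BC| = (0.9913,-0.1314); ey = (0.1314,0.9913)
P = B + -1.12·ex + -2.80·ey = (-1.1692,-3.5796)

-1.17 -3.58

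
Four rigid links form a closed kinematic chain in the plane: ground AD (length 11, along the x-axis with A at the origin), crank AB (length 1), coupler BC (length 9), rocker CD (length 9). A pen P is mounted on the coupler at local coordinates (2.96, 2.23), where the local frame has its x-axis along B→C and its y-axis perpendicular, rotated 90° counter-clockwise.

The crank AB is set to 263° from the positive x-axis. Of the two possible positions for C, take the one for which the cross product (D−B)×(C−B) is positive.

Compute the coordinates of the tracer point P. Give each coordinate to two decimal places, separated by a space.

A=(0,0), D=(11.00,0)
B = A + 1.00·(cos263°, sin263°) = (-0.1219, -0.9925)
|BD| = 11.1661
circle(B,9.00) ∩ circle(D,9.00): a=5.5830, h=7.0590
  candidates: C₊=(4.8116,6.5348) cross=78.821; C₋=(6.0665,-7.5273) cross=-78.821
  mode + wants cross > 0 → take C=(4.8116,6.5348) (cross=78.821)
ex = (C−B)/|BC| = (0.5482,0.8364); ey = (-0.8364,0.5482)
P = B + 2.96·ex + 2.23·ey = (-0.3644,2.7055)

-0.36 2.71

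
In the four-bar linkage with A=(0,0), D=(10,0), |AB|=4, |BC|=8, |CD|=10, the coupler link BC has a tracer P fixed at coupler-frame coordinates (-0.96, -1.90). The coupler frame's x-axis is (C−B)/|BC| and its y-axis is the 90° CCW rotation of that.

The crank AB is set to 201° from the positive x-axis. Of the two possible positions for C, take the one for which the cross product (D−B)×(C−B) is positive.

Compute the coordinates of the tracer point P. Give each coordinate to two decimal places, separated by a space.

A=(0,0), D=(10.00,0)
B = A + 4.00·(cos201°, sin201°) = (-3.7343, -1.4335)
|BD| = 13.8089
circle(B,8.00) ∩ circle(D,10.00): a=5.6010, h=5.7122
  candidates: C₊=(1.2434,4.8293) cross=78.879; C₋=(2.4293,-6.5334) cross=-78.879
  mode + wants cross > 0 → take C=(1.2434,4.8293) (cross=78.879)
ex = (C−B)/|BC| = (0.6222,0.7828); ey = (-0.7828,0.6222)
P = B + -0.96·ex + -1.90·ey = (-2.8442,-3.3672)

-2.84 -3.37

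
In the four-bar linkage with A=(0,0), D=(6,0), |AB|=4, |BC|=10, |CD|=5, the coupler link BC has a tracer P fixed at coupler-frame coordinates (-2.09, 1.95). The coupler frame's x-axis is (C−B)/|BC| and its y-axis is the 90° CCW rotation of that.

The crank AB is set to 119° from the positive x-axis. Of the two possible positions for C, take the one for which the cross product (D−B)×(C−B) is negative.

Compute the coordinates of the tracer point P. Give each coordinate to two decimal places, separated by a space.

A=(0,0), D=(6.00,0)
B = A + 4.00·(cos119°, sin119°) = (-1.9392, 3.4985)
|BD| = 8.6759
circle(B,10.00) ∩ circle(D,5.00): a=8.6603, h=5.0000
  candidates: C₊=(8.0019,4.5817) cross=43.379; C₋=(3.9695,-4.5691) cross=-43.379
  mode - wants cross < 0 → take C=(3.9695,-4.5691) (cross=-43.379)
ex = (C−B)/|BC| = (0.5909,-0.8068); ey = (0.8068,0.5909)
P = B + -2.09·ex + 1.95·ey = (-1.6010,6.3368)

-1.60 6.34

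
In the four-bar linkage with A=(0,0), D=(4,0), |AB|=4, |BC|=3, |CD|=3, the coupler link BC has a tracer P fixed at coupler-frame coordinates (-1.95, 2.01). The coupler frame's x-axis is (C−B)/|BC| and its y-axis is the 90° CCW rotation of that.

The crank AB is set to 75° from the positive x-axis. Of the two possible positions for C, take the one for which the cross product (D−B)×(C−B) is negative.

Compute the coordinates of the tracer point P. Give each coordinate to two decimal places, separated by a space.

2.98 5.87

A=(0,0), D=(4.00,0)
B = A + 4.00·(cos75°, sin75°) = (1.0353, 3.8637)
|BD| = 4.8701
circle(B,3.00) ∩ circle(D,3.00): a=2.4350, h=1.7523
  candidates: C₊=(3.9078,2.9986) cross=8.534; C₋=(1.1274,0.8651) cross=-8.534
  mode - wants cross < 0 → take C=(1.1274,0.8651) (cross=-8.534)
ex = (C−B)/|BC| = (0.0307,-0.9995); ey = (0.9995,0.0307)
P = B + -1.95·ex + 2.01·ey = (2.9844,5.8745)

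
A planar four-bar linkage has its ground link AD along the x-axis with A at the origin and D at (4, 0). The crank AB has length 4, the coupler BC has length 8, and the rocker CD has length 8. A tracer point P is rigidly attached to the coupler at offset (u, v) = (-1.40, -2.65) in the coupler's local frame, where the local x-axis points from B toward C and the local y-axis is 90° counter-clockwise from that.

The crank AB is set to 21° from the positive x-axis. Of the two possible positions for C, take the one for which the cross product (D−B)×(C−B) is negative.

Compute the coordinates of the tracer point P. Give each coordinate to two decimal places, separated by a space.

A=(0,0), D=(4.00,0)
B = A + 4.00·(cos21°, sin21°) = (3.7343, 1.4335)
|BD| = 1.4579
circle(B,8.00) ∩ circle(D,8.00): a=0.7289, h=7.9667
  candidates: C₊=(11.7005,2.1686) cross=11.615; C₋=(-3.9662,-0.7351) cross=-11.615
  mode - wants cross < 0 → take C=(-3.9662,-0.7351) (cross=-11.615)
ex = (C−B)/|BC| = (-0.9626,-0.2711); ey = (0.2711,-0.9626)
P = B + -1.40·ex + -2.65·ey = (4.3636,4.3638)

4.36 4.36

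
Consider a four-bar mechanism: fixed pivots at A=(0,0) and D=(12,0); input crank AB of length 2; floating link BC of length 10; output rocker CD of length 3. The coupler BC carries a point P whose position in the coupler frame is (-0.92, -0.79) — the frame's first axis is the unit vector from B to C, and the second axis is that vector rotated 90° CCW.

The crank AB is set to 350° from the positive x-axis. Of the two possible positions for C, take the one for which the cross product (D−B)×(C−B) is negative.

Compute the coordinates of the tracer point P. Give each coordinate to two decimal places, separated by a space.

A=(0,0), D=(12.00,0)
B = A + 2.00·(cos350°, sin350°) = (1.9696, -0.3473)
|BD| = 10.0364
circle(B,10.00) ∩ circle(D,3.00): a=9.5517, h=2.9606
  candidates: C₊=(11.4131,2.9420) cross=29.714; C₋=(11.6180,-2.9756) cross=-29.714
  mode - wants cross < 0 → take C=(11.6180,-2.9756) (cross=-29.714)
ex = (C−B)/|BC| = (0.9648,-0.2628); ey = (0.2628,0.9648)
P = B + -0.92·ex + -0.79·ey = (0.8743,-0.8677)

0.87 -0.87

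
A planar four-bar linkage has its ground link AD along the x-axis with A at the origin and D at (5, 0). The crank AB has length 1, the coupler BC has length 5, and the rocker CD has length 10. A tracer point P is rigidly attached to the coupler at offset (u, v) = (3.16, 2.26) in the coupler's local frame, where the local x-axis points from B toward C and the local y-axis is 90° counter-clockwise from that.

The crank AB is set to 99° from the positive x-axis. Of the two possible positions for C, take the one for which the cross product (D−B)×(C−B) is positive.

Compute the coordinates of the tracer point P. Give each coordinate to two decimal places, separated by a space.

-4.04 1.03

A=(0,0), D=(5.00,0)
B = A + 1.00·(cos99°, sin99°) = (-0.1564, 0.9877)
|BD| = 5.2502
circle(B,5.00) ∩ circle(D,10.00): a=-4.5175, h=2.1429
  candidates: C₊=(-4.1902,3.9422) cross=11.250; C₋=(-4.9964,-0.2671) cross=-11.250
  mode + wants cross > 0 → take C=(-4.1902,3.9422) (cross=11.250)
ex = (C−B)/|BC| = (-0.8067,0.5909); ey = (-0.5909,-0.8067)
P = B + 3.16·ex + 2.26·ey = (-4.0412,1.0317)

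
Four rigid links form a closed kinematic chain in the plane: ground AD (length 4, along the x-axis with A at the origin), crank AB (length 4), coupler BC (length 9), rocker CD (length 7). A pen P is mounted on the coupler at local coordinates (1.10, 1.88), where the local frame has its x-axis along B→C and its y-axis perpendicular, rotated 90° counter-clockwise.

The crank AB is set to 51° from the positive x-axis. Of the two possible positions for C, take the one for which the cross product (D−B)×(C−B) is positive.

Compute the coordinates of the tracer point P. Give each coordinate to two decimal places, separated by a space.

4.18 4.51

A=(0,0), D=(4.00,0)
B = A + 4.00·(cos51°, sin51°) = (2.5173, 3.1086)
|BD| = 3.4441
circle(B,9.00) ∩ circle(D,7.00): a=6.3677, h=6.3602
  candidates: C₊=(10.9993,0.0994) cross=21.905; C₋=(-0.4820,-5.3769) cross=-21.905
  mode + wants cross > 0 → take C=(10.9993,0.0994) (cross=21.905)
ex = (C−B)/|BC| = (0.9424,-0.3344); ey = (0.3344,0.9424)
P = B + 1.10·ex + 1.88·ey = (4.1826,4.5126)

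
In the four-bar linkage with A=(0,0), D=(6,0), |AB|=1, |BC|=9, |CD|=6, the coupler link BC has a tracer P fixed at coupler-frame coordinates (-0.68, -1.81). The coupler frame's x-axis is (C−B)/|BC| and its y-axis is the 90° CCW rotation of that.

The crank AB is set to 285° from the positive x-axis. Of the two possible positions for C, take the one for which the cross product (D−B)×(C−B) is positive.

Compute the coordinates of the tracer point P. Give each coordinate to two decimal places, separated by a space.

A=(0,0), D=(6.00,0)
B = A + 1.00·(cos285°, sin285°) = (0.2588, -0.9659)
|BD| = 5.8219
circle(B,9.00) ∩ circle(D,6.00): a=6.7757, h=5.9237
  candidates: C₊=(5.9578,5.9999) cross=34.487; C₋=(7.9234,-5.6834) cross=-34.487
  mode + wants cross > 0 → take C=(5.9578,5.9999) (cross=34.487)
ex = (C−B)/|BC| = (0.6332,0.7740); ey = (-0.7740,0.6332)
P = B + -0.68·ex + -1.81·ey = (1.2291,-2.6383)

1.23 -2.64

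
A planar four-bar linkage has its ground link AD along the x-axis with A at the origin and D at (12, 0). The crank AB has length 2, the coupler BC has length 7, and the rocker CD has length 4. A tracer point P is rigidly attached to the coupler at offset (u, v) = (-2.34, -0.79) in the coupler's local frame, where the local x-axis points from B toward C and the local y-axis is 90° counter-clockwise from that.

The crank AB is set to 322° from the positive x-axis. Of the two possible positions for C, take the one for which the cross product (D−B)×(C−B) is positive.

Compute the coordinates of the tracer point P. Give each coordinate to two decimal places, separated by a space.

A=(0,0), D=(12.00,0)
B = A + 2.00·(cos322°, sin322°) = (1.5760, -1.2313)
|BD| = 10.4965
circle(B,7.00) ∩ circle(D,4.00): a=6.8202, h=1.5764
  candidates: C₊=(8.1642,1.1343) cross=16.547; C₋=(8.5340,-1.9968) cross=-16.547
  mode + wants cross > 0 → take C=(8.1642,1.1343) (cross=16.547)
ex = (C−B)/|BC| = (0.9412,0.3379); ey = (-0.3379,0.9412)
P = B + -2.34·ex + -0.79·ey = (-0.3593,-2.7656)

-0.36 -2.77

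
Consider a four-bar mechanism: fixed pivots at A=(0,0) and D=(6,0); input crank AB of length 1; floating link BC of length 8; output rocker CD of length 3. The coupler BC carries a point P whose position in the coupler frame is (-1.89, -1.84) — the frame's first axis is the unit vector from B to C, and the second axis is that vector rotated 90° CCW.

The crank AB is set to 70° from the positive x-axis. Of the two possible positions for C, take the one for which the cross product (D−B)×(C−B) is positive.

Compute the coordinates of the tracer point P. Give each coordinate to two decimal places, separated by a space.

-1.30 -1.12

A=(0,0), D=(6.00,0)
B = A + 1.00·(cos70°, sin70°) = (0.3420, 0.9397)
|BD| = 5.7355
circle(B,8.00) ∩ circle(D,3.00): a=7.6625, h=2.2993
  candidates: C₊=(8.2776,1.9525) cross=13.188; C₋=(7.5242,-2.5839) cross=-13.188
  mode + wants cross > 0 → take C=(8.2776,1.9525) (cross=13.188)
ex = (C−B)/|BC| = (0.9920,0.1266); ey = (-0.1266,0.9920)
P = B + -1.89·ex + -1.84·ey = (-1.2998,-1.1248)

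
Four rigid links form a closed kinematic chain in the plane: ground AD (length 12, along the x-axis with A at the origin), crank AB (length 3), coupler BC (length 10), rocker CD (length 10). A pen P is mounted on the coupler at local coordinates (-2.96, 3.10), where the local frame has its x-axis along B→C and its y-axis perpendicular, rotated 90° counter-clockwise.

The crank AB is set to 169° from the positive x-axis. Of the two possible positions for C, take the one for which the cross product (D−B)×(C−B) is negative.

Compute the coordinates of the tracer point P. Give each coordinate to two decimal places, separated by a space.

-2.94 4.86

A=(0,0), D=(12.00,0)
B = A + 3.00·(cos169°, sin169°) = (-2.9449, 0.5724)
|BD| = 14.9558
circle(B,10.00) ∩ circle(D,10.00): a=7.4779, h=6.6393
  candidates: C₊=(4.7817,6.9207) cross=99.297; C₋=(4.2734,-6.3483) cross=-99.297
  mode - wants cross < 0 → take C=(4.2734,-6.3483) (cross=-99.297)
ex = (C−B)/|BC| = (0.7218,-0.6921); ey = (0.6921,0.7218)
P = B + -2.96·ex + 3.10·ey = (-2.9361,4.8586)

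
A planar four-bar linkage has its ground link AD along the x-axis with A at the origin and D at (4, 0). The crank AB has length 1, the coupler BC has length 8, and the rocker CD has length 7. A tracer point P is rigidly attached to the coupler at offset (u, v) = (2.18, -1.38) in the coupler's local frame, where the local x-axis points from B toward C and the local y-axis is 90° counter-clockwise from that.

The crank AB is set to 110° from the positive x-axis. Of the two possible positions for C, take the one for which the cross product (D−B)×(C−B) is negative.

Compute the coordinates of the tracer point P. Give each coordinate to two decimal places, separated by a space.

-1.02 -1.55

A=(0,0), D=(4.00,0)
B = A + 1.00·(cos110°, sin110°) = (-0.3420, 0.9397)
|BD| = 4.4425
circle(B,8.00) ∩ circle(D,7.00): a=3.9095, h=6.9797
  candidates: C₊=(4.9554,6.9345) cross=31.007; C₋=(2.0027,-6.7090) cross=-31.007
  mode - wants cross < 0 → take C=(2.0027,-6.7090) (cross=-31.007)
ex = (C−B)/|BC| = (0.2931,-0.9561); ey = (0.9561,0.2931)
P = B + 2.18·ex + -1.38·ey = (-1.0225,-1.5490)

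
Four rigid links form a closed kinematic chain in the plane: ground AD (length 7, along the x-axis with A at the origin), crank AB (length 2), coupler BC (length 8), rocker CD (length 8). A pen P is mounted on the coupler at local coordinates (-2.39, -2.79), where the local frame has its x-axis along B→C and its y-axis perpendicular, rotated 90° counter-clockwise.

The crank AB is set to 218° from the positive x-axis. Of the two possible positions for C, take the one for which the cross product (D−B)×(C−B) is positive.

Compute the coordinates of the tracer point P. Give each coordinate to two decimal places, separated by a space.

-0.04 -4.57

A=(0,0), D=(7.00,0)
B = A + 2.00·(cos218°, sin218°) = (-1.5760, -1.2313)
|BD| = 8.6640
circle(B,8.00) ∩ circle(D,8.00): a=4.3320, h=6.7256
  candidates: C₊=(1.7561,6.0417) cross=58.271; C₋=(3.6678,-7.2730) cross=-58.271
  mode + wants cross > 0 → take C=(1.7561,6.0417) (cross=58.271)
ex = (C−B)/|BC| = (0.4165,0.9091); ey = (-0.9091,0.4165)
P = B + -2.39·ex + -2.79·ey = (-0.0350,-4.5662)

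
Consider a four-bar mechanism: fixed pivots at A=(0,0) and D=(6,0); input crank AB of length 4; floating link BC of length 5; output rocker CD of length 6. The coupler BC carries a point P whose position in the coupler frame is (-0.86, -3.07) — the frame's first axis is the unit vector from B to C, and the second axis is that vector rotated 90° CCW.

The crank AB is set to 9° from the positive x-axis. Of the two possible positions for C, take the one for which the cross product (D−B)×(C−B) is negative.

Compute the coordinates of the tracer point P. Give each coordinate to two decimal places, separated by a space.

1.90 3.07

A=(0,0), D=(6.00,0)
B = A + 4.00·(cos9°, sin9°) = (3.9508, 0.6257)
|BD| = 2.1427
circle(B,5.00) ∩ circle(D,6.00): a=-1.4956, h=4.7711
  candidates: C₊=(3.9137,5.6256) cross=10.223; C₋=(1.1270,-3.5006) cross=-10.223
  mode - wants cross < 0 → take C=(1.1270,-3.5006) (cross=-10.223)
ex = (C−B)/|BC| = (-0.5647,-0.8253); ey = (0.8253,-0.5647)
P = B + -0.86·ex + -3.07·ey = (1.9029,3.0692)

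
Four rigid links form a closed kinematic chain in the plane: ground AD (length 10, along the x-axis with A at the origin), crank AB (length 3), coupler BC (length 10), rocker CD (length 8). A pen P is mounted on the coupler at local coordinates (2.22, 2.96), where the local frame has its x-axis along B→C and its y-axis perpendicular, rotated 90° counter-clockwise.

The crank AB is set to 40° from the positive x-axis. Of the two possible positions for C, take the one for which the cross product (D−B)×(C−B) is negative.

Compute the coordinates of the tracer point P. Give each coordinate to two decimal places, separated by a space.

5.91 1.14

A=(0,0), D=(10.00,0)
B = A + 3.00·(cos40°, sin40°) = (2.2981, 1.9284)
|BD| = 7.9396
circle(B,10.00) ∩ circle(D,8.00): a=6.2369, h=7.8167
  candidates: C₊=(10.2468,7.9962) cross=62.062; C₋=(6.4498,-7.1691) cross=-62.062
  mode - wants cross < 0 → take C=(6.4498,-7.1691) (cross=-62.062)
ex = (C−B)/|BC| = (0.4152,-0.9097); ey = (0.9097,0.4152)
P = B + 2.22·ex + 2.96·ey = (5.9126,1.1376)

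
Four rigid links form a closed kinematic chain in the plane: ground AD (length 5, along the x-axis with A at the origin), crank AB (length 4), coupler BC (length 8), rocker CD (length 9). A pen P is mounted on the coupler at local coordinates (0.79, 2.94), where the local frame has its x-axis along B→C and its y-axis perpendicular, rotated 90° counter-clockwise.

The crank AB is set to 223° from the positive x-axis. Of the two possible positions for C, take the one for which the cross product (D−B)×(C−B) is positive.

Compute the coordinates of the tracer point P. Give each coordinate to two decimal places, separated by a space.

-5.80 -1.71

A=(0,0), D=(5.00,0)
B = A + 4.00·(cos223°, sin223°) = (-2.9254, -2.7280)
|BD| = 8.3818
circle(B,8.00) ∩ circle(D,9.00): a=3.1768, h=7.3422
  candidates: C₊=(-2.3112,5.2484) cross=61.541; C₋=(2.4681,-8.6365) cross=-61.541
  mode + wants cross > 0 → take C=(-2.3112,5.2484) (cross=61.541)
ex = (C−B)/|BC| = (0.0768,0.9970); ey = (-0.9970,0.0768)
P = B + 0.79·ex + 2.94·ey = (-5.7961,-1.7146)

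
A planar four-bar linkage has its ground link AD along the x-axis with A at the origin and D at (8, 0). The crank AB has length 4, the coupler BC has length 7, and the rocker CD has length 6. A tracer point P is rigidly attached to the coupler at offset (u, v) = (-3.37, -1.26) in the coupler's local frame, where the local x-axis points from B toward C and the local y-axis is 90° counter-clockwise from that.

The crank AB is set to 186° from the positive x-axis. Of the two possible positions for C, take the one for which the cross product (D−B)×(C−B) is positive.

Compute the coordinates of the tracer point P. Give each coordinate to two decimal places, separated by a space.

-6.59 -2.89

A=(0,0), D=(8.00,0)
B = A + 4.00·(cos186°, sin186°) = (-3.9781, -0.4181)
|BD| = 11.9854
circle(B,7.00) ∩ circle(D,6.00): a=6.5350, h=2.5087
  candidates: C₊=(2.4654,2.3170) cross=30.068; C₋=(2.6405,-2.6973) cross=-30.068
  mode + wants cross > 0 → take C=(2.4654,2.3170) (cross=30.068)
ex = (C−B)/|BC| = (0.9205,0.3907); ey = (-0.3907,0.9205)
P = B + -3.37·ex + -1.26·ey = (-6.5879,-2.8947)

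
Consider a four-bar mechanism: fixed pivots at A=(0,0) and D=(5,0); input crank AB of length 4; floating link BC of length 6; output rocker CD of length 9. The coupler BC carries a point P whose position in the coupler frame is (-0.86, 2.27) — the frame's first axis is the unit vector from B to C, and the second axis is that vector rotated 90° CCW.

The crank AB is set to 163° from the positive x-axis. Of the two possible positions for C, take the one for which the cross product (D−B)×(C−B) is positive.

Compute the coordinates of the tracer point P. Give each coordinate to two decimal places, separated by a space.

-6.24 1.40

A=(0,0), D=(5.00,0)
B = A + 4.00·(cos163°, sin163°) = (-3.8252, 1.1695)
|BD| = 8.9024
circle(B,6.00) ∩ circle(D,9.00): a=1.9238, h=5.6832
  candidates: C₊=(-1.1715,6.5507) cross=50.594; C₋=(-2.6647,-4.7172) cross=-50.594
  mode + wants cross > 0 → take C=(-1.1715,6.5507) (cross=50.594)
ex = (C−B)/|BC| = (0.4423,0.8969); ey = (-0.8969,0.4423)
P = B + -0.86·ex + 2.27·ey = (-6.2415,1.4022)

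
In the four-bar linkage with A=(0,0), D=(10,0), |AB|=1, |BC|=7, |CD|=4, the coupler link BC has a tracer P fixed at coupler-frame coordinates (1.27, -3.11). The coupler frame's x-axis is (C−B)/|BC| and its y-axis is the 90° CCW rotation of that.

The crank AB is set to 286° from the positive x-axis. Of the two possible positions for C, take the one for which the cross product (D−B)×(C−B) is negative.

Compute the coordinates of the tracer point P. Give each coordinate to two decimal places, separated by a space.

A=(0,0), D=(10.00,0)
B = A + 1.00·(cos286°, sin286°) = (0.2756, -0.9613)
|BD| = 9.7718
circle(B,7.00) ∩ circle(D,4.00): a=6.5744, h=2.4035
  candidates: C₊=(6.5817,2.0774) cross=23.487; C₋=(7.0546,-2.7064) cross=-23.487
  mode - wants cross < 0 → take C=(7.0546,-2.7064) (cross=-23.487)
ex = (C−B)/|BC| = (0.9684,-0.2493); ey = (0.2493,0.9684)
P = B + 1.27·ex + -3.11·ey = (0.7302,-4.2897)

0.73 -4.29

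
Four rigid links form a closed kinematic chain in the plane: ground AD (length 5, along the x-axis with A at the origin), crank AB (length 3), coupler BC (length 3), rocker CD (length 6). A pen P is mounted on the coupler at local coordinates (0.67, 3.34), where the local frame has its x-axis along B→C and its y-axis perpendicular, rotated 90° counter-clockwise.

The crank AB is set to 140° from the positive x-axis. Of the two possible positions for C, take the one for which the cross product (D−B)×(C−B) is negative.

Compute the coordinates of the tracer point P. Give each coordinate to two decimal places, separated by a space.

A=(0,0), D=(5.00,0)
B = A + 3.00·(cos140°, sin140°) = (-2.2981, 1.9284)
|BD| = 7.5486
circle(B,3.00) ∩ circle(D,6.00): a=1.9859, h=2.2486
  candidates: C₊=(0.1963,3.5950) cross=16.974; C₋=(-0.9526,-0.7530) cross=-16.974
  mode - wants cross < 0 → take C=(-0.9526,-0.7530) (cross=-16.974)
ex = (C−B)/|BC| = (0.4485,-0.8938); ey = (0.8938,0.4485)
P = B + 0.67·ex + 3.34·ey = (0.9876,2.8276)

0.99 2.83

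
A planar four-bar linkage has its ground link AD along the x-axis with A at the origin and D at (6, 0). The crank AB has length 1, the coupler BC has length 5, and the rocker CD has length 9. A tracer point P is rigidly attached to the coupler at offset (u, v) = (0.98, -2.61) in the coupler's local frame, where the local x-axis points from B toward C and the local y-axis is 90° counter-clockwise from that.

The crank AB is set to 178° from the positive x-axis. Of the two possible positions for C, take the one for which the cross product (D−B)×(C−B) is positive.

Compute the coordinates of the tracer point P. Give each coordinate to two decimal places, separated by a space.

1.51 1.26

A=(0,0), D=(6.00,0)
B = A + 1.00·(cos178°, sin178°) = (-0.9994, 0.0349)
|BD| = 6.9995
circle(B,5.00) ∩ circle(D,9.00): a=-0.5006, h=4.9749
  candidates: C₊=(-1.4751,5.0122) cross=34.822; C₋=(-1.5247,-4.9374) cross=-34.822
  mode + wants cross > 0 → take C=(-1.4751,5.0122) (cross=34.822)
ex = (C−B)/|BC| = (-0.0951,0.9955); ey = (-0.9955,-0.0951)
P = B + 0.98·ex + -2.61·ey = (1.5055,1.2588)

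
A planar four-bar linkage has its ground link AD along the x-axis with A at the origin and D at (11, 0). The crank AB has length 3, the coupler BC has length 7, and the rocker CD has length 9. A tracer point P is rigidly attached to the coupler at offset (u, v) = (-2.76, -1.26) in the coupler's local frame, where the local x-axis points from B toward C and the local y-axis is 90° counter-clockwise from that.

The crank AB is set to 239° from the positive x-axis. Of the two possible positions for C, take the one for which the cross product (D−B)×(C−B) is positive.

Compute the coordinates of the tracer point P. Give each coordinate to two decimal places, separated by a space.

-2.14 -5.55

A=(0,0), D=(11.00,0)
B = A + 3.00·(cos239°, sin239°) = (-1.5451, -2.5715)
|BD| = 12.8060
circle(B,7.00) ∩ circle(D,9.00): a=5.1536, h=4.7372
  candidates: C₊=(2.5522,3.1040) cross=60.664; C₋=(4.4547,-6.1773) cross=-60.664
  mode + wants cross > 0 → take C=(2.5522,3.1040) (cross=60.664)
ex = (C−B)/|BC| = (0.5853,0.8108); ey = (-0.8108,0.5853)
P = B + -2.76·ex + -1.26·ey = (-2.1390,-5.5468)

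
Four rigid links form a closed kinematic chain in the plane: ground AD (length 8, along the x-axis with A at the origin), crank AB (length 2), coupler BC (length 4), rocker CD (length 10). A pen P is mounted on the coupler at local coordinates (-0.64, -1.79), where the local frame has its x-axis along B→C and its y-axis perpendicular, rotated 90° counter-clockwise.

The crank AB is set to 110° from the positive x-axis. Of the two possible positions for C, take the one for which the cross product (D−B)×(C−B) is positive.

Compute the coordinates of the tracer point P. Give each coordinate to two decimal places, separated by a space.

1.00 0.99

A=(0,0), D=(8.00,0)
B = A + 2.00·(cos110°, sin110°) = (-0.6840, 1.8794)
|BD| = 8.8851
circle(B,4.00) ∩ circle(D,10.00): a=-0.2845, h=3.9899
  candidates: C₊=(-0.1181,5.8392) cross=35.450; C₋=(-1.8060,-1.9600) cross=-35.450
  mode + wants cross > 0 → take C=(-0.1181,5.8392) (cross=35.450)
ex = (C−B)/|BC| = (0.1415,0.9899); ey = (-0.9899,0.1415)
P = B + -0.64·ex + -1.79·ey = (0.9974,0.9926)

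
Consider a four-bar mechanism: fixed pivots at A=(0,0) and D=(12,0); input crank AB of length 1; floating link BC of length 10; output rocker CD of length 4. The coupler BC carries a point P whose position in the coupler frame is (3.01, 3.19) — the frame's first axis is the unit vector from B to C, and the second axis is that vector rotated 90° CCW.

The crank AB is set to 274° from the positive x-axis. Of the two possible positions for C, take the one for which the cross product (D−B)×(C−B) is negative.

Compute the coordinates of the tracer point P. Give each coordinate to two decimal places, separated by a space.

3.74 1.40

A=(0,0), D=(12.00,0)
B = A + 1.00·(cos274°, sin274°) = (0.0698, -0.9976)
|BD| = 11.9719
circle(B,10.00) ∩ circle(D,4.00): a=9.4942, h=3.1402
  candidates: C₊=(9.2692,2.9228) cross=37.594; C₋=(9.7926,-3.3357) cross=-37.594
  mode - wants cross < 0 → take C=(9.7926,-3.3357) (cross=-37.594)
ex = (C−B)/|BC| = (0.9723,-0.2338); ey = (0.2338,0.9723)
P = B + 3.01·ex + 3.19·ey = (3.7422,1.4002)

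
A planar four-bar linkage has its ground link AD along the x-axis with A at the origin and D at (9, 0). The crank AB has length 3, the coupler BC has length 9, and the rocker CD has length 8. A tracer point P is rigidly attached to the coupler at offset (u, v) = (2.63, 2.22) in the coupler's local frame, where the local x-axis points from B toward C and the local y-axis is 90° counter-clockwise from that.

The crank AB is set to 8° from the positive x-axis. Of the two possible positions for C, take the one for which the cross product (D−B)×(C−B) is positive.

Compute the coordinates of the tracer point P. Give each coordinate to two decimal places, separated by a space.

A=(0,0), D=(9.00,0)
B = A + 3.00·(cos8°, sin8°) = (2.9708, 0.4175)
|BD| = 6.0436
circle(B,9.00) ∩ circle(D,8.00): a=4.4283, h=7.8352
  candidates: C₊=(7.9298,7.9281) cross=47.353; C₋=(6.8472,-7.7049) cross=-47.353
  mode + wants cross > 0 → take C=(7.9298,7.9281) (cross=47.353)
ex = (C−B)/|BC| = (0.5510,0.8345); ey = (-0.8345,0.5510)
P = B + 2.63·ex + 2.22·ey = (2.5673,3.8355)

2.57 3.84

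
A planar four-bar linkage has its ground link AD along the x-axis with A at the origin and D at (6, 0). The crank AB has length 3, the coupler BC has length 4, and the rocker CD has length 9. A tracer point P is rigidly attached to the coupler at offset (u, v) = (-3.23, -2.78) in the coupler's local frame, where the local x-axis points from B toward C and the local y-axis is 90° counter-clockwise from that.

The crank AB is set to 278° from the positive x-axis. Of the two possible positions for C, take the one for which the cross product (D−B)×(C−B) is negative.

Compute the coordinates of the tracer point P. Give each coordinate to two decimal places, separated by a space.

-2.27 0.34

A=(0,0), D=(6.00,0)
B = A + 3.00·(cos278°, sin278°) = (0.4175, -2.9708)
|BD| = 6.3237
circle(B,4.00) ∩ circle(D,9.00): a=-1.9775, h=3.4770
  candidates: C₊=(-2.9616,-0.8304) cross=21.988; C₋=(0.3053,-6.9692) cross=-21.988
  mode - wants cross < 0 → take C=(0.3053,-6.9692) (cross=-21.988)
ex = (C−B)/|BC| = (-0.0281,-0.9996); ey = (0.9996,-0.0281)
P = B + -3.23·ex + -2.78·ey = (-2.2708,0.3359)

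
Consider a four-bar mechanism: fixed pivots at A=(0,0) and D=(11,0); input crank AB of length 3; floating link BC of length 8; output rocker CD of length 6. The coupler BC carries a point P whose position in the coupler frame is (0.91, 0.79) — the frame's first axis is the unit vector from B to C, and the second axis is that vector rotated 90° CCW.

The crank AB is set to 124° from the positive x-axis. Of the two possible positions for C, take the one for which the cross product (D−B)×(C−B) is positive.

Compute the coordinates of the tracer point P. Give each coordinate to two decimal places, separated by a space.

-0.89 3.40

A=(0,0), D=(11.00,0)
B = A + 3.00·(cos124°, sin124°) = (-1.6776, 2.4871)
|BD| = 12.9192
circle(B,8.00) ∩ circle(D,6.00): a=7.5433, h=2.6644
  candidates: C₊=(6.2375,3.6495) cross=34.422; C₋=(5.2117,-1.5796) cross=-34.422
  mode + wants cross > 0 → take C=(6.2375,3.6495) (cross=34.422)
ex = (C−B)/|BC| = (0.9894,0.1453); ey = (-0.1453,0.9894)
P = B + 0.91·ex + 0.79·ey = (-0.8920,3.4010)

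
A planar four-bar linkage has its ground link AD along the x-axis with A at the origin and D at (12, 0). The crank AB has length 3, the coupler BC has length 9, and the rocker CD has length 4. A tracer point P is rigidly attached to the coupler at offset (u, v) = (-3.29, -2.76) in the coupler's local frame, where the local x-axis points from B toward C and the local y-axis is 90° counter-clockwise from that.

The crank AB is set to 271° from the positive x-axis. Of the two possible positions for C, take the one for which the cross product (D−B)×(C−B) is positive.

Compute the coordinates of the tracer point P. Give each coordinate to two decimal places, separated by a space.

-1.68 -6.93

A=(0,0), D=(12.00,0)
B = A + 3.00·(cos271°, sin271°) = (0.0524, -2.9995)
|BD| = 12.3184
circle(B,9.00) ∩ circle(D,4.00): a=8.7975, h=1.8983
  candidates: C₊=(8.1229,0.9838) cross=23.384; C₋=(9.0473,-2.6985) cross=-23.384
  mode + wants cross > 0 → take C=(8.1229,0.9838) (cross=23.384)
ex = (C−B)/|BC| = (0.8967,0.4426); ey = (-0.4426,0.8967)
P = B + -3.29·ex + -2.76·ey = (-1.6763,-6.9306)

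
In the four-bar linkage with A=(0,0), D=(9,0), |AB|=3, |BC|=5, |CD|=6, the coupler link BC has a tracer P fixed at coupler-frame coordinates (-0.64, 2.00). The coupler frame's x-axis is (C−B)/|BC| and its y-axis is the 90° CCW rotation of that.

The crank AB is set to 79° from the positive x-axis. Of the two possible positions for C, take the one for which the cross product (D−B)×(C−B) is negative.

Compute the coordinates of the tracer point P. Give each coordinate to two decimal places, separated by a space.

1.96 4.52

A=(0,0), D=(9.00,0)
B = A + 3.00·(cos79°, sin79°) = (0.5724, 2.9449)
|BD| = 8.9273
circle(B,5.00) ∩ circle(D,6.00): a=3.8476, h=3.1932
  candidates: C₊=(5.2580,4.6901) cross=28.506; C₋=(3.1513,-1.3388) cross=-28.506
  mode - wants cross < 0 → take C=(3.1513,-1.3388) (cross=-28.506)
ex = (C−B)/|BC| = (0.5158,-0.8567); ey = (0.8567,0.5158)
P = B + -0.64·ex + 2.00·ey = (1.9558,4.5247)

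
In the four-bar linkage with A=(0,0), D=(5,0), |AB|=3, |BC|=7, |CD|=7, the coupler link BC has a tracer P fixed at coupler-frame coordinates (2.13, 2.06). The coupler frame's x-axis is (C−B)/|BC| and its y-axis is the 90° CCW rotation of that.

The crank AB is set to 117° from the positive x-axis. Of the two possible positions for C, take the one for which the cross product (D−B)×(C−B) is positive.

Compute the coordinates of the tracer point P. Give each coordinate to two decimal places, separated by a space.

A=(0,0), D=(5.00,0)
B = A + 3.00·(cos117°, sin117°) = (-1.3620, 2.6730)
|BD| = 6.9007
circle(B,7.00) ∩ circle(D,7.00): a=3.4504, h=6.0906
  candidates: C₊=(4.1782,6.9516) cross=42.029; C₋=(-0.5402,-4.2786) cross=-42.029
  mode + wants cross > 0 → take C=(4.1782,6.9516) (cross=42.029)
ex = (C−B)/|BC| = (0.7915,0.6112); ey = (-0.6112,0.7915)
P = B + 2.13·ex + 2.06·ey = (-0.9353,5.6053)

-0.94 5.61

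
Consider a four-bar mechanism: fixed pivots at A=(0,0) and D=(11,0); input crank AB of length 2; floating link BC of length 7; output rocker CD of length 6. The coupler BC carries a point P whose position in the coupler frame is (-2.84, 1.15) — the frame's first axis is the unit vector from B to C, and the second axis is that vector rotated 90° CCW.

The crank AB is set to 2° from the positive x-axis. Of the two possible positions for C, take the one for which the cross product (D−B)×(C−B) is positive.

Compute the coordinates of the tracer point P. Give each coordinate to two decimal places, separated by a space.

A=(0,0), D=(11.00,0)
B = A + 2.00·(cos2°, sin2°) = (1.9988, 0.0698)
|BD| = 9.0015
circle(B,7.00) ∩ circle(D,6.00): a=5.2228, h=4.6607
  candidates: C₊=(7.2576,4.6898) cross=41.953; C₋=(7.1853,-4.6312) cross=-41.953
  mode + wants cross > 0 → take C=(7.2576,4.6898) (cross=41.953)
ex = (C−B)/|BC| = (0.7513,0.6600); ey = (-0.6600,0.7513)
P = B + -2.84·ex + 1.15·ey = (-0.8938,-0.9407)

-0.89 -0.94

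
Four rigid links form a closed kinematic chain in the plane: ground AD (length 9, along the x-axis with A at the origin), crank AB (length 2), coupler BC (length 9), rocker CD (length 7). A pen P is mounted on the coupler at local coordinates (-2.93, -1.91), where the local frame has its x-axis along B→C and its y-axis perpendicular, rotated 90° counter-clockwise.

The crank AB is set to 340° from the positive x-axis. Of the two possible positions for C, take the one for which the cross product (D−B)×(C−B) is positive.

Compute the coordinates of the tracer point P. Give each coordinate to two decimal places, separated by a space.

1.78 -4.18

A=(0,0), D=(9.00,0)
B = A + 2.00·(cos340°, sin340°) = (1.8794, -0.6840)
|BD| = 7.1534
circle(B,9.00) ∩ circle(D,7.00): a=5.8134, h=6.8705
  candidates: C₊=(7.0091,6.7109) cross=49.148; C₋=(8.3231,-6.9672) cross=-49.148
  mode + wants cross > 0 → take C=(7.0091,6.7109) (cross=49.148)
ex = (C−B)/|BC| = (0.5700,0.8217); ey = (-0.8217,0.5700)
P = B + -2.93·ex + -1.91·ey = (1.7787,-4.1802)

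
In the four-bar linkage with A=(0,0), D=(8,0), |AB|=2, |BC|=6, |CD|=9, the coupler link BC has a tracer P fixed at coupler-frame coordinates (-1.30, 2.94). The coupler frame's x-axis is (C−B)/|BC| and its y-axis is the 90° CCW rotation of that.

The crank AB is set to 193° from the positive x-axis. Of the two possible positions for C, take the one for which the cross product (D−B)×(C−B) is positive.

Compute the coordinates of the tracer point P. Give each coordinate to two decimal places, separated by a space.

-5.16 -0.42

A=(0,0), D=(8.00,0)
B = A + 2.00·(cos193°, sin193°) = (-1.9487, -0.4499)
|BD| = 9.9589
circle(B,6.00) ∩ circle(D,9.00): a=2.7202, h=5.3480
  candidates: C₊=(0.5271,5.0155) cross=53.260; C₋=(1.0103,-5.6695) cross=-53.260
  mode + wants cross > 0 → take C=(0.5271,5.0155) (cross=53.260)
ex = (C−B)/|BC| = (0.4126,0.9109); ey = (-0.9109,0.4126)
P = B + -1.30·ex + 2.94·ey = (-5.1632,-0.4209)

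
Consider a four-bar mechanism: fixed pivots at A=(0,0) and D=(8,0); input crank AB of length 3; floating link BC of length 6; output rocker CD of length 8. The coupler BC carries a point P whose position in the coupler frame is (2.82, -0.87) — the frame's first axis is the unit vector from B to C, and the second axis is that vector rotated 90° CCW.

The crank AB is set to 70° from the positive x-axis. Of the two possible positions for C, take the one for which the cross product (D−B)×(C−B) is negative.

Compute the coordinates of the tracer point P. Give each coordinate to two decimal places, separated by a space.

A=(0,0), D=(8.00,0)
B = A + 3.00·(cos70°, sin70°) = (1.0261, 2.8191)
|BD| = 7.5222
circle(B,6.00) ∩ circle(D,8.00): a=1.8999, h=5.6912
  candidates: C₊=(4.9204,7.3835) cross=42.811; C₋=(0.6546,-3.1694) cross=-42.811
  mode - wants cross < 0 → take C=(0.6546,-3.1694) (cross=-42.811)
ex = (C−B)/|BC| = (-0.0619,-0.9981); ey = (0.9981,-0.0619)
P = B + 2.82·ex + -0.87·ey = (-0.0169,0.0583)

-0.02 0.06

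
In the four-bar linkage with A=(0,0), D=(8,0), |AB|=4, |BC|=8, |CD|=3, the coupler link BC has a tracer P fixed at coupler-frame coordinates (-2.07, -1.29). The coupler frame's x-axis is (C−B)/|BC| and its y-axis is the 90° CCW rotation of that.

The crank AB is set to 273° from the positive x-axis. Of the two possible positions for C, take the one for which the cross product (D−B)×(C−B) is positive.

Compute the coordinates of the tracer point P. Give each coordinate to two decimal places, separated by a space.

A=(0,0), D=(8.00,0)
B = A + 4.00·(cos273°, sin273°) = (0.2093, -3.9945)
|BD| = 8.7550
circle(B,8.00) ∩ circle(D,3.00): a=7.5186, h=2.7333
  candidates: C₊=(5.6526,1.8681) cross=23.930; C₋=(8.1468,-2.9964) cross=-23.930
  mode + wants cross > 0 → take C=(5.6526,1.8681) (cross=23.930)
ex = (C−B)/|BC| = (0.6804,0.7328); ey = (-0.7328,0.6804)
P = B + -2.07·ex + -1.29·ey = (-0.2538,-6.3892)

-0.25 -6.39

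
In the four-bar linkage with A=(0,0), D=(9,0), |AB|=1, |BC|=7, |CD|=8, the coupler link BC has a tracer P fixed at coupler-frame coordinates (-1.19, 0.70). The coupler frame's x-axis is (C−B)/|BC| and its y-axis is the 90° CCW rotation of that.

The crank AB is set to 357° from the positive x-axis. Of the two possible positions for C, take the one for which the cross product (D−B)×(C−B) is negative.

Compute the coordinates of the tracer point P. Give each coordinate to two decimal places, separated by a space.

A=(0,0), D=(9.00,0)
B = A + 1.00·(cos357°, sin357°) = (0.9986, -0.0523)
|BD| = 8.0015
circle(B,7.00) ∩ circle(D,8.00): a=3.0635, h=6.2941
  candidates: C₊=(4.0208,6.2616) cross=50.362; C₋=(4.1032,-6.3262) cross=-50.362
  mode - wants cross < 0 → take C=(4.1032,-6.3262) (cross=-50.362)
ex = (C−B)/|BC| = (0.4435,-0.8963); ey = (0.8963,0.4435)
P = B + -1.19·ex + 0.70·ey = (1.0982,1.3247)

1.10 1.32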